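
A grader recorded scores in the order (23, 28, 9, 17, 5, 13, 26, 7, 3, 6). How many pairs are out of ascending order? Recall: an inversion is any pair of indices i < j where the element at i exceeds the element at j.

Count, for each position, how many later elements it exceeds:
23 → 9, 17, 5, 13, 7, 3, 6 → 7
28 → 9, 17, 5, 13, 26, 7, 3, 6 → 8
9 → 5, 7, 3, 6 → 4
17 → 5, 13, 7, 3, 6 → 5
5 → 3 → 1
13 → 7, 3, 6 → 3
26 → 7, 3, 6 → 3
7 → 3, 6 → 2
3 → none → 0
6 → none → 0
Sum: 7 + 8 + 4 + 5 + 1 + 3 + 3 + 2 + 0 + 0 = 33

33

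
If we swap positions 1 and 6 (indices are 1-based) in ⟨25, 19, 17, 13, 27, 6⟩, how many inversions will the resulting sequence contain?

Positions 1 and 6 hold 25 and 6; after swapping, the array is [6, 19, 17, 13, 27, 25].
For each element, count later entries that are smaller:
6: 0
19: 2
17: 1
13: 0
27: 1
25: 0
Sum: 0 + 2 + 1 + 0 + 1 + 0 = 4

4 inversions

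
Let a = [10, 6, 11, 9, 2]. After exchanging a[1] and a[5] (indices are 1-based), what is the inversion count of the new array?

There are 2 inversions.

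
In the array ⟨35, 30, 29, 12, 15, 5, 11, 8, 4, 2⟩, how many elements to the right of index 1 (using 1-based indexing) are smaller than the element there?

The element at index 1 is 35.
Elements after it: 30, 29, 12, 15, 5, 11, 8, 4, 2
Those smaller than 35: 30, 29, 12, 15, 5, 11, 8, 4, 2

9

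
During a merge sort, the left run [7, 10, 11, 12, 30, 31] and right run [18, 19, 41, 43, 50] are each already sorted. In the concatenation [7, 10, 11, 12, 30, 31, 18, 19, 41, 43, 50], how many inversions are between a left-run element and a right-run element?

4

Take each right-half value and tally the left-half values above it:
r = 18: 30, 31 → 2
r = 19: 30, 31 → 2
r = 41: none → 0
r = 43: none → 0
r = 50: none → 0
Cross-inversions: 2 + 2 + 0 + 0 + 0 = 4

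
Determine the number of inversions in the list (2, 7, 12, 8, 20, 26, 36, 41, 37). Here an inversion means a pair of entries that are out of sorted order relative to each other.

2

For each element, count later entries that are smaller:
2 → none → 0
7 → none → 0
12 → 8 → 1
8 → none → 0
20 → none → 0
26 → none → 0
36 → none → 0
41 → 37 → 1
37 → none → 0
Sum: 0 + 0 + 1 + 0 + 0 + 0 + 0 + 1 + 0 = 2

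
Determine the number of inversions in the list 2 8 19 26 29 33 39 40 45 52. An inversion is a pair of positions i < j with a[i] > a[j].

Element-by-element contributions:
2 → none → 0
8 → none → 0
19 → none → 0
26 → none → 0
29 → none → 0
33 → none → 0
39 → none → 0
40 → none → 0
45 → none → 0
52 → none → 0
Sum: 0 + 0 + 0 + 0 + 0 + 0 + 0 + 0 + 0 + 0 = 0

Out-of-order pairs: 0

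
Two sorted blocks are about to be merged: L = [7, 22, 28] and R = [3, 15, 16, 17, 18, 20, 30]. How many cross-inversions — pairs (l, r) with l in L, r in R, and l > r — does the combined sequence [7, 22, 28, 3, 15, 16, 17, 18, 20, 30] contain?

Count, for every r in R, how many entries of L exceed r:
r = 3: 7, 22, 28 → 3
r = 15: 22, 28 → 2
r = 16: 22, 28 → 2
r = 17: 22, 28 → 2
r = 18: 22, 28 → 2
r = 20: 22, 28 → 2
r = 30: none → 0
Cross-inversions: 3 + 2 + 2 + 2 + 2 + 2 + 0 = 13

Cross-inversions: 13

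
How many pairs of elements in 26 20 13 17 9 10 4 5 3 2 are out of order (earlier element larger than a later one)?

Element-by-element contributions:
26: 9
20: 8
13: 6
17: 6
9: 4
10: 4
4: 2
5: 2
3: 1
2: 0
Sum: 9 + 8 + 6 + 6 + 4 + 4 + 2 + 2 + 1 + 0 = 42

42 out-of-order pairs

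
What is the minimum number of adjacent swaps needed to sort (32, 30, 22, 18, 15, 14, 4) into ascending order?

Minimum adjacent swaps = number of inversions (each swap of adjacent out-of-order elements removes one inversion and no swap can remove more).
Count inversions — for each element, later elements that are smaller:
32: 30, 22, 18, 15, 14, 4 → 6
30: 22, 18, 15, 14, 4 → 5
22: 18, 15, 14, 4 → 4
18: 15, 14, 4 → 3
15: 14, 4 → 2
14: 4 → 1
4: none → 0
Total inversions: 6 + 5 + 4 + 3 + 2 + 1 + 0 = 21

21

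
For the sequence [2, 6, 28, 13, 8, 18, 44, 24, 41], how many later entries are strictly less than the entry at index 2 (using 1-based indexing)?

The element at index 2 is 6.
Elements after it: 28, 13, 8, 18, 44, 24, 41
None of them are smaller than 6.

0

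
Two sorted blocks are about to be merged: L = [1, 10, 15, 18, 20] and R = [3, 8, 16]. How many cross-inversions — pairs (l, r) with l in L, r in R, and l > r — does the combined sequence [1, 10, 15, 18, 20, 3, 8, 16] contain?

For each element r of the right run, count left-run elements greater than r:
r = 3: 10, 15, 18, 20 → 4
r = 8: 10, 15, 18, 20 → 4
r = 16: 18, 20 → 2
Cross-inversions: 4 + 4 + 2 = 10

Split inversions: 10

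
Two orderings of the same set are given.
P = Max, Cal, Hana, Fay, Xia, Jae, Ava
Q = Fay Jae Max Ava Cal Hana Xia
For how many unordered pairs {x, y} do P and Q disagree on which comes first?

Disagreeing pairs: 10

Assign each item its position (1..7) in the first ordering, then rewrite the second ordering as that position sequence:
positions: Max→1, Cal→2, Hana→3, Fay→4, Xia→5, Jae→6, Ava→7
second ordering as positions: [4, 6, 1, 7, 2, 3, 5]
Discordant pairs = inversions in this position sequence.
4: 1, 2, 3 → 3
6: 1, 2, 3, 5 → 4
1: 0
7: 2, 3, 5 → 3
2: 0
3: 0
5: 0
Total: 3 + 4 + 0 + 3 + 0 + 0 + 0 = 10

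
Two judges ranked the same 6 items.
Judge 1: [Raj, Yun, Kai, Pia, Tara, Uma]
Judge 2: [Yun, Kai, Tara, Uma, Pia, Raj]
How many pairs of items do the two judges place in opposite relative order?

Discordant pairs: 7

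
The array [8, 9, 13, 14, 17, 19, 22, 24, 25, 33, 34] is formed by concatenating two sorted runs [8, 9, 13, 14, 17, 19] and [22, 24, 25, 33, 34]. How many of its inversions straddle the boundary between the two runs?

0 cross-inversions

For each element r of the right run, count left-run elements greater than r:
r = 22: none → 0
r = 24: none → 0
r = 25: none → 0
r = 33: none → 0
r = 34: none → 0
Cross-inversions: 0 + 0 + 0 + 0 + 0 = 0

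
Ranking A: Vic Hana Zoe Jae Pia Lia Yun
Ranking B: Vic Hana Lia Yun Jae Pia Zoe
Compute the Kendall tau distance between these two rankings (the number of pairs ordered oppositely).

Assign each item its position (1..7) in the first ordering, then rewrite the second ordering as that position sequence:
positions: Vic→1, Hana→2, Zoe→3, Jae→4, Pia→5, Lia→6, Yun→7
second ordering as positions: [1, 2, 6, 7, 4, 5, 3]
Discordant pairs = inversions in this position sequence.
1: 0
2: 0
6: 4, 5, 3 → 3
7: 4, 5, 3 → 3
4: 3 → 1
5: 3 → 1
3: 0
Total: 0 + 0 + 3 + 3 + 1 + 1 + 0 = 8

8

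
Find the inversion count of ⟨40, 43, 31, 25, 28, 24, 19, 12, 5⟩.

34 out-of-order pairs

For each element, count later entries that are smaller:
40: 7
43: 7
31: 6
25: 4
28: 4
24: 3
19: 2
12: 1
5: 0
Sum: 7 + 7 + 6 + 4 + 4 + 3 + 2 + 1 + 0 = 34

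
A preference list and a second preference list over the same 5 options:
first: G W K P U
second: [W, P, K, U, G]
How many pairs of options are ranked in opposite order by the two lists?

5 pairs

Assign each item its position (1..5) in the first ordering, then rewrite the second ordering as that position sequence:
positions: G→1, W→2, K→3, P→4, U→5
second ordering as positions: [2, 4, 3, 5, 1]
Discordant pairs = inversions in this position sequence.
2: 1 → 1
4: 3, 1 → 2
3: 1 → 1
5: 1 → 1
1: 0
Total: 1 + 2 + 1 + 1 + 0 = 5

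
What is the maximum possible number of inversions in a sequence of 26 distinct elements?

There are 325 inversions.

The maximum occurs when the array is in strictly decreasing order: every one of the C(26, 2) pairs is inverted.
C(26, 2) = 26·25/2 = 325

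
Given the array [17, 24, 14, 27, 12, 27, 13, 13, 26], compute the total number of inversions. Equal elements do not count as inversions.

For each element, count later entries that are smaller:
17 → 14, 12, 13, 13 → 4
24 → 14, 12, 13, 13 → 4
14 → 12, 13, 13 → 3
27 → 12, 13, 13, 26 → 4
12 → none → 0
27 → 13, 13, 26 → 3
13 → none → 0
13 → none → 0
26 → none → 0
Sum: 4 + 4 + 3 + 4 + 0 + 3 + 0 + 0 + 0 = 18

18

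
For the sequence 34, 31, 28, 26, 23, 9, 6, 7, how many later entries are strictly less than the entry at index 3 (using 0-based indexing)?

4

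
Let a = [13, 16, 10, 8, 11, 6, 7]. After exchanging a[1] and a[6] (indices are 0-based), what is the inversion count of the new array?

Positions 1 and 6 hold 16 and 7; after swapping, the array is [13, 7, 10, 8, 11, 6, 16].
For each element, count later entries that are smaller:
13 → 7, 10, 8, 11, 6 → 5
7 → 6 → 1
10 → 8, 6 → 2
8 → 6 → 1
11 → 6 → 1
6 → none → 0
16 → none → 0
Sum: 5 + 1 + 2 + 1 + 1 + 0 + 0 = 10

10 inversions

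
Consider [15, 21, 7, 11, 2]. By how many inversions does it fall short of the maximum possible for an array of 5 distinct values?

Maximum inversions for 5 distinct elements is C(5, 2) = 5·4/2 = 10.
Current inversions — for each element, count later smaller elements:
15: 3
21: 3
7: 1
11: 1
2: 0
Current total: 3 + 3 + 1 + 1 + 0 = 8
Shortfall: 10 − 8 = 2

2 inversions short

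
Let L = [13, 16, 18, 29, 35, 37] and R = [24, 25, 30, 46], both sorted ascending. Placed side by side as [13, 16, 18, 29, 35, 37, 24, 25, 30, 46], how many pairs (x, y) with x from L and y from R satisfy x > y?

For each element r of the right run, count left-run elements greater than r:
r = 24: 29, 35, 37 → 3
r = 25: 29, 35, 37 → 3
r = 30: 35, 37 → 2
r = 46: none → 0
Cross-inversions: 3 + 3 + 2 + 0 = 8

8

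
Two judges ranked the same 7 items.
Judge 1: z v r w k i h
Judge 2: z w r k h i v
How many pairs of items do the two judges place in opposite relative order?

Discordant pairs: 7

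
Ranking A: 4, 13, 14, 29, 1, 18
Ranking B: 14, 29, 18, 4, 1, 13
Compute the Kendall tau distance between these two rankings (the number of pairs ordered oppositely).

Assign each item its position (1..6) in the first ordering, then rewrite the second ordering as that position sequence:
positions: 4→1, 13→2, 14→3, 29→4, 1→5, 18→6
second ordering as positions: [3, 4, 6, 1, 5, 2]
Discordant pairs = inversions in this position sequence.
3: 1, 2 → 2
4: 1, 2 → 2
6: 1, 5, 2 → 3
1: 0
5: 2 → 1
2: 0
Total: 2 + 2 + 3 + 0 + 1 + 0 = 8

8 discordant pairs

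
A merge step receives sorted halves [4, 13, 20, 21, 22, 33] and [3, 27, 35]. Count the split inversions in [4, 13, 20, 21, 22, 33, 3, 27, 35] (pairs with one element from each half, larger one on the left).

Count, for every r in R, how many entries of L exceed r:
r = 3: 4, 13, 20, 21, 22, 33 → 6
r = 27: 33 → 1
r = 35: none → 0
Cross-inversions: 6 + 1 + 0 = 7

Split inversions: 7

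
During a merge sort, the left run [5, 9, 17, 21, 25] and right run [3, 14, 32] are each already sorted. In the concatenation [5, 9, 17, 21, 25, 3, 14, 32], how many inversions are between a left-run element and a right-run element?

Count, for every r in R, how many entries of L exceed r:
r = 3: 5, 9, 17, 21, 25 → 5
r = 14: 17, 21, 25 → 3
r = 32: none → 0
Cross-inversions: 5 + 3 + 0 = 8

8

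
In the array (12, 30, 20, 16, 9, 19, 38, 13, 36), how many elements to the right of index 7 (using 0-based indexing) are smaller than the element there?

The element at index 7 is 13.
Elements after it: 36
None of them are smaller than 13.

0 such elements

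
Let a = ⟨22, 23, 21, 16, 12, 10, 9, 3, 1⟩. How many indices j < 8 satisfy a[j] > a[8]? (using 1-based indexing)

The element at index 8 is 3.
Elements before it: 22, 23, 21, 16, 12, 10, 9
Those larger than 3: 22, 23, 21, 16, 12, 10, 9

7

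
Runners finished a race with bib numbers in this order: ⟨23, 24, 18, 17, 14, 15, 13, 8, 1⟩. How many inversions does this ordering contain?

Sweep left to right; for each value list the smaller values that follow it:
23 → 18, 17, 14, 15, 13, 8, 1 → 7
24 → 18, 17, 14, 15, 13, 8, 1 → 7
18 → 17, 14, 15, 13, 8, 1 → 6
17 → 14, 15, 13, 8, 1 → 5
14 → 13, 8, 1 → 3
15 → 13, 8, 1 → 3
13 → 8, 1 → 2
8 → 1 → 1
1 → none → 0
Sum: 7 + 7 + 6 + 5 + 3 + 3 + 2 + 1 + 0 = 34

34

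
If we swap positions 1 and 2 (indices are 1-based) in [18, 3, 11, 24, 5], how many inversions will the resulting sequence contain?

4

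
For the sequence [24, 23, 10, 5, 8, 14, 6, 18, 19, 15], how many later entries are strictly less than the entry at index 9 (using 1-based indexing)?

1

The element at index 9 is 19.
Elements after it: 15
Those smaller than 19: 15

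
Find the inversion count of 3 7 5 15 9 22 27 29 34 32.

Count, for each position, how many later elements it exceeds:
3: 0
7: 1
5: 0
15: 1
9: 0
22: 0
27: 0
29: 0
34: 1
32: 0
Sum: 0 + 1 + 0 + 1 + 0 + 0 + 0 + 0 + 1 + 0 = 3

3 out-of-order pairs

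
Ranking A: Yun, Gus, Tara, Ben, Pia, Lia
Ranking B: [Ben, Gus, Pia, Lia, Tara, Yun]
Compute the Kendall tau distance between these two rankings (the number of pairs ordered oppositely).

Assign each item its position (1..6) in the first ordering, then rewrite the second ordering as that position sequence:
positions: Yun→1, Gus→2, Tara→3, Ben→4, Pia→5, Lia→6
second ordering as positions: [4, 2, 5, 6, 3, 1]
Discordant pairs = inversions in this position sequence.
4: 2, 3, 1 → 3
2: 1 → 1
5: 3, 1 → 2
6: 3, 1 → 2
3: 1 → 1
1: 0
Total: 3 + 1 + 2 + 2 + 1 + 0 = 9

9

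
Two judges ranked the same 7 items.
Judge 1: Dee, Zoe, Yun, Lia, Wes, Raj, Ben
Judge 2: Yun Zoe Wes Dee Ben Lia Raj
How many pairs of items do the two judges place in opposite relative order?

7

Assign each item its position (1..7) in the first ordering, then rewrite the second ordering as that position sequence:
positions: Dee→1, Zoe→2, Yun→3, Lia→4, Wes→5, Raj→6, Ben→7
second ordering as positions: [3, 2, 5, 1, 7, 4, 6]
Discordant pairs = inversions in this position sequence.
3: 2, 1 → 2
2: 1 → 1
5: 1, 4 → 2
1: 0
7: 4, 6 → 2
4: 0
6: 0
Total: 2 + 1 + 2 + 0 + 2 + 0 + 0 = 7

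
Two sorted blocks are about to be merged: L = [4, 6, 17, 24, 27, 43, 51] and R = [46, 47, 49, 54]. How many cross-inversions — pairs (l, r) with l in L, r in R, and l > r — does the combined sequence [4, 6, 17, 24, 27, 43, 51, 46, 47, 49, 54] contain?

3

Take each right-half value and tally the left-half values above it:
r = 46: 51 → 1
r = 47: 51 → 1
r = 49: 51 → 1
r = 54: none → 0
Cross-inversions: 1 + 1 + 1 + 0 = 3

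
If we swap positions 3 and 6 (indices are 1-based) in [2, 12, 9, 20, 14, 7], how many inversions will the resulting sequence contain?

5

Positions 3 and 6 hold 9 and 7; after swapping, the array is [2, 12, 7, 20, 14, 9].
For each element, count later entries that are smaller:
2 → none → 0
12 → 7, 9 → 2
7 → none → 0
20 → 14, 9 → 2
14 → 9 → 1
9 → none → 0
Sum: 0 + 2 + 0 + 2 + 1 + 0 = 5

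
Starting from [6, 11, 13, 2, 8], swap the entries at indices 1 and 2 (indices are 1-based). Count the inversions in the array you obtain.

Positions 1 and 2 hold 6 and 11; after swapping, the array is [11, 6, 13, 2, 8].
Element-by-element contributions:
11: 3
6: 1
13: 2
2: 0
8: 0
Sum: 3 + 1 + 2 + 0 + 0 = 6

There are 6 inversions.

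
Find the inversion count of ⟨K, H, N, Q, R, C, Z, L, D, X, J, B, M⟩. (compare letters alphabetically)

Count, for each position, how many later elements it exceeds:
K → H, C, D, J, B → 5
H → C, D, B → 3
N → C, L, D, J, B, M → 6
Q → C, L, D, J, B, M → 6
R → C, L, D, J, B, M → 6
C → B → 1
Z → L, D, X, J, B, M → 6
L → D, J, B → 3
D → B → 1
X → J, B, M → 3
J → B → 1
B → none → 0
M → none → 0
Sum: 5 + 3 + 6 + 6 + 6 + 1 + 6 + 3 + 1 + 3 + 1 + 0 + 0 = 41

There are 41 out-of-order pairs.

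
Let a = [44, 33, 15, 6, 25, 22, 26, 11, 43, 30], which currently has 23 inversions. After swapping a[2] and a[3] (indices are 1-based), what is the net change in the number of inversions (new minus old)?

-1

Positions 2 and 3 hold 33 and 15; after swapping, the array is [44, 15, 33, 6, 25, 22, 26, 11, 43, 30].
For each element, count later entries that are smaller:
44: 9
15: 2
33: 6
6: 0
25: 2
22: 1
26: 1
11: 0
43: 1
30: 0
Sum: 9 + 2 + 6 + 0 + 2 + 1 + 1 + 0 + 1 + 0 = 22
Change: 22 − 23 = -1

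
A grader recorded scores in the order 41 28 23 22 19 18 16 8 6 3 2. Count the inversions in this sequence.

Count, for each position, how many later elements it exceeds:
41 → 28, 23, 22, 19, 18, 16, 8, 6, 3, 2 → 10
28 → 23, 22, 19, 18, 16, 8, 6, 3, 2 → 9
23 → 22, 19, 18, 16, 8, 6, 3, 2 → 8
22 → 19, 18, 16, 8, 6, 3, 2 → 7
19 → 18, 16, 8, 6, 3, 2 → 6
18 → 16, 8, 6, 3, 2 → 5
16 → 8, 6, 3, 2 → 4
8 → 6, 3, 2 → 3
6 → 3, 2 → 2
3 → 2 → 1
2 → none → 0
Sum: 10 + 9 + 8 + 7 + 6 + 5 + 4 + 3 + 2 + 1 + 0 = 55

There are 55 out-of-order pairs.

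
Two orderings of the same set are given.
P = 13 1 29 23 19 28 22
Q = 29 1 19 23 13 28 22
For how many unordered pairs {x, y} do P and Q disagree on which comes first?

Assign each item its position (1..7) in the first ordering, then rewrite the second ordering as that position sequence:
positions: 13→1, 1→2, 29→3, 23→4, 19→5, 28→6, 22→7
second ordering as positions: [3, 2, 5, 4, 1, 6, 7]
Discordant pairs = inversions in this position sequence.
3: 2, 1 → 2
2: 1 → 1
5: 4, 1 → 2
4: 1 → 1
1: 0
6: 0
7: 0
Total: 2 + 1 + 2 + 1 + 0 + 0 + 0 = 6

6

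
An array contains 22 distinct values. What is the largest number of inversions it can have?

231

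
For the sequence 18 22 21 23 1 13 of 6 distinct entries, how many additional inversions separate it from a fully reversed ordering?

6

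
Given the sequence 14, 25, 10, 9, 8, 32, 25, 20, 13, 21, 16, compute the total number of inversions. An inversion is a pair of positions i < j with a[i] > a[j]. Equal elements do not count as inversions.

26

Element-by-element contributions:
14 → 10, 9, 8, 13 → 4
25 → 10, 9, 8, 20, 13, 21, 16 → 7
10 → 9, 8 → 2
9 → 8 → 1
8 → none → 0
32 → 25, 20, 13, 21, 16 → 5
25 → 20, 13, 21, 16 → 4
20 → 13, 16 → 2
13 → none → 0
21 → 16 → 1
16 → none → 0
Sum: 4 + 7 + 2 + 1 + 0 + 5 + 4 + 2 + 0 + 1 + 0 = 26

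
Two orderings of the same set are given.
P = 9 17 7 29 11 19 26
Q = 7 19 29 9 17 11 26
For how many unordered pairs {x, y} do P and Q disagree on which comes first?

There are 8 disagreeing pairs.

Assign each item its position (1..7) in the first ordering, then rewrite the second ordering as that position sequence:
positions: 9→1, 17→2, 7→3, 29→4, 11→5, 19→6, 26→7
second ordering as positions: [3, 6, 4, 1, 2, 5, 7]
Discordant pairs = inversions in this position sequence.
3: 1, 2 → 2
6: 4, 1, 2, 5 → 4
4: 1, 2 → 2
1: 0
2: 0
5: 0
7: 0
Total: 2 + 4 + 2 + 0 + 0 + 0 + 0 = 8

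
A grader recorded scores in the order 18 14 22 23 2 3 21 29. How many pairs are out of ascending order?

11 inversions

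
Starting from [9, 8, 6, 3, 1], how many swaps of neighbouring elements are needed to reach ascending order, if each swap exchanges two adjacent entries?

10 adjacent swaps

Minimum adjacent swaps = number of inversions (each swap of adjacent out-of-order elements removes one inversion and no swap can remove more).
Count inversions — for each element, later elements that are smaller:
9: 8, 6, 3, 1 → 4
8: 6, 3, 1 → 3
6: 3, 1 → 2
3: 1 → 1
1: none → 0
Total inversions: 4 + 3 + 2 + 1 + 0 = 10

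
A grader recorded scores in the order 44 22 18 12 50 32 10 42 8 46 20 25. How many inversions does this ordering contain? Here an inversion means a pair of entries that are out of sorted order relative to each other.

36 out-of-order pairs

Element-by-element contributions:
44: 9
22: 5
18: 3
12: 2
50: 7
32: 4
10: 1
42: 3
8: 0
46: 2
20: 0
25: 0
Sum: 9 + 5 + 3 + 2 + 7 + 4 + 1 + 3 + 0 + 2 + 0 + 0 = 36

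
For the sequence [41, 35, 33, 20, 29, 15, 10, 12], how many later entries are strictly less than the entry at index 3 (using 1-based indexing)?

5

The element at index 3 is 33.
Elements after it: 20, 29, 15, 10, 12
Those smaller than 33: 20, 29, 15, 10, 12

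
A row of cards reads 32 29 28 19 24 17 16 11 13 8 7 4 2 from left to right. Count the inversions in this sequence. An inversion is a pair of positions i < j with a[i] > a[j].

76 inversions

Count, for each position, how many later elements it exceeds:
32: 12
29: 11
28: 10
19: 8
24: 8
17: 7
16: 6
11: 4
13: 4
8: 3
7: 2
4: 1
2: 0
Sum: 12 + 11 + 10 + 8 + 8 + 7 + 6 + 4 + 4 + 3 + 2 + 1 + 0 = 76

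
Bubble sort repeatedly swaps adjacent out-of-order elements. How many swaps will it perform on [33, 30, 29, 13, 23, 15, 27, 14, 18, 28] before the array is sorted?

Minimum adjacent swaps = number of inversions (each swap of adjacent out-of-order elements removes one inversion and no swap can remove more).
Count inversions — for each element, later elements that are smaller:
33: 30, 29, 13, 23, 15, 27, 14, 18, 28 → 9
30: 29, 13, 23, 15, 27, 14, 18, 28 → 8
29: 13, 23, 15, 27, 14, 18, 28 → 7
13: none → 0
23: 15, 14, 18 → 3
15: 14 → 1
27: 14, 18 → 2
14: none → 0
18: none → 0
28: none → 0
Total inversions: 9 + 8 + 7 + 0 + 3 + 1 + 2 + 0 + 0 + 0 = 30

Adjacent swaps: 30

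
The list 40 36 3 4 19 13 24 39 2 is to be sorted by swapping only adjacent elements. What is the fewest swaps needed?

21

Each adjacent swap fixes exactly one inversion, so the minimum swap count equals the number of inversions.
Count inversions — for each element, later elements that are smaller:
40: 36, 3, 4, 19, 13, 24, 39, 2 → 8
36: 3, 4, 19, 13, 24, 2 → 6
3: 2 → 1
4: 2 → 1
19: 13, 2 → 2
13: 2 → 1
24: 2 → 1
39: 2 → 1
2: none → 0
Total inversions: 8 + 6 + 1 + 1 + 2 + 1 + 1 + 1 + 0 = 21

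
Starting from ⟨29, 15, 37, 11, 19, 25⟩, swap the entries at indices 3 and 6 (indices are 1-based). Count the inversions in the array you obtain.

There are 7 inversions.

Positions 3 and 6 hold 37 and 25; after swapping, the array is [29, 15, 25, 11, 19, 37].
Element-by-element contributions:
29 → 15, 25, 11, 19 → 4
15 → 11 → 1
25 → 11, 19 → 2
11 → none → 0
19 → none → 0
37 → none → 0
Sum: 4 + 1 + 2 + 0 + 0 + 0 = 7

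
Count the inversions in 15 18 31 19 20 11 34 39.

Sweep left to right; for each value list the smaller values that follow it:
15: 1
18: 1
31: 3
19: 1
20: 1
11: 0
34: 0
39: 0
Sum: 1 + 1 + 3 + 1 + 1 + 0 + 0 + 0 = 7

There are 7 inversions.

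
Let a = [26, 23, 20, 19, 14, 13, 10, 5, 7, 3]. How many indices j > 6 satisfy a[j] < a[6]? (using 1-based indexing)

4

The element at index 6 is 13.
Elements after it: 10, 5, 7, 3
Those smaller than 13: 10, 5, 7, 3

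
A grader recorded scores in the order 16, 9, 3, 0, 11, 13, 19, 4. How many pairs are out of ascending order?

Count, for each position, how many later elements it exceeds:
16: 6
9: 3
3: 1
0: 0
11: 1
13: 1
19: 1
4: 0
Sum: 6 + 3 + 1 + 0 + 1 + 1 + 1 + 0 = 13

13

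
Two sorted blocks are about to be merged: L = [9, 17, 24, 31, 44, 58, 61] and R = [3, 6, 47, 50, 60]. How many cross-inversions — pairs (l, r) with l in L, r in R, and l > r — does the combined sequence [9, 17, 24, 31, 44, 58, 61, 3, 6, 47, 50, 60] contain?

19

For each element r of the right run, count left-run elements greater than r:
r = 3: 9, 17, 24, 31, 44, 58, 61 → 7
r = 6: 9, 17, 24, 31, 44, 58, 61 → 7
r = 47: 58, 61 → 2
r = 50: 58, 61 → 2
r = 60: 61 → 1
Cross-inversions: 7 + 7 + 2 + 2 + 1 = 19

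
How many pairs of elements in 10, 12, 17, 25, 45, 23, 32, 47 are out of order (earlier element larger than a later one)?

3

For each element, count later entries that are smaller:
10: 0
12: 0
17: 0
25: 1
45: 2
23: 0
32: 0
47: 0
Sum: 0 + 0 + 0 + 1 + 2 + 0 + 0 + 0 = 3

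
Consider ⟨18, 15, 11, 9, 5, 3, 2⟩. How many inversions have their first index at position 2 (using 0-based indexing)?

4

The element at index 2 is 11.
Elements after it: 9, 5, 3, 2
Those smaller than 11: 9, 5, 3, 2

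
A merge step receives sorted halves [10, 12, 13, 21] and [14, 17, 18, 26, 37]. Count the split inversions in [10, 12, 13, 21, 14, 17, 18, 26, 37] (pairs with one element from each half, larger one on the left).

For each element r of the right run, count left-run elements greater than r:
r = 14: 21 → 1
r = 17: 21 → 1
r = 18: 21 → 1
r = 26: none → 0
r = 37: none → 0
Cross-inversions: 1 + 1 + 1 + 0 + 0 = 3

3 split inversions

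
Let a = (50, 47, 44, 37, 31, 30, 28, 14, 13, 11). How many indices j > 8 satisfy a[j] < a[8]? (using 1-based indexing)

2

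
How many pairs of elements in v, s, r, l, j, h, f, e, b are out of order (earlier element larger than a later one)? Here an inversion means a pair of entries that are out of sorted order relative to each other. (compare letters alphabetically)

For each element, count later entries that are smaller:
v: 8
s: 7
r: 6
l: 5
j: 4
h: 3
f: 2
e: 1
b: 0
Sum: 8 + 7 + 6 + 5 + 4 + 3 + 2 + 1 + 0 = 36

36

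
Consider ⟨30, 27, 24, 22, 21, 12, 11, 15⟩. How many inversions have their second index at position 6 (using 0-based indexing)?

6

The element at index 6 is 11.
Elements before it: 30, 27, 24, 22, 21, 12
Those larger than 11: 30, 27, 24, 22, 21, 12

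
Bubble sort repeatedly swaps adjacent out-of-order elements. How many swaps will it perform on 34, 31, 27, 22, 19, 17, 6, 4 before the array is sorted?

28

The minimum number of adjacent swaps to sort an array equals its inversion count, since every such swap removes exactly one inversion.
Count inversions — for each element, later elements that are smaller:
34: 31, 27, 22, 19, 17, 6, 4 → 7
31: 27, 22, 19, 17, 6, 4 → 6
27: 22, 19, 17, 6, 4 → 5
22: 19, 17, 6, 4 → 4
19: 17, 6, 4 → 3
17: 6, 4 → 2
6: 4 → 1
4: none → 0
Total inversions: 7 + 6 + 5 + 4 + 3 + 2 + 1 + 0 = 28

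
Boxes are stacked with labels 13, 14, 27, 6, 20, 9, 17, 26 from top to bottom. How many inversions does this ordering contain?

For each element, count later entries that are smaller:
13: 2
14: 2
27: 5
6: 0
20: 2
9: 0
17: 0
26: 0
Sum: 2 + 2 + 5 + 0 + 2 + 0 + 0 + 0 = 11

11 inversions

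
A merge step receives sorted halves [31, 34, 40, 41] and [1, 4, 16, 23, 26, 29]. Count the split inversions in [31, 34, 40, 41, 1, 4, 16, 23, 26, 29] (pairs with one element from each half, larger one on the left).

24

For each element r of the right run, count left-run elements greater than r:
r = 1: 31, 34, 40, 41 → 4
r = 4: 31, 34, 40, 41 → 4
r = 16: 31, 34, 40, 41 → 4
r = 23: 31, 34, 40, 41 → 4
r = 26: 31, 34, 40, 41 → 4
r = 29: 31, 34, 40, 41 → 4
Cross-inversions: 4 + 4 + 4 + 4 + 4 + 4 = 24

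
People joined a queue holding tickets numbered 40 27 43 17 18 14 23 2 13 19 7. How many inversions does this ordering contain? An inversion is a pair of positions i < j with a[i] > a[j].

Inversions: 42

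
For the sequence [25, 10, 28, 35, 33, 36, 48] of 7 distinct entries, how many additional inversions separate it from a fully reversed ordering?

Maximum inversions for 7 distinct elements is C(7, 2) = 7·6/2 = 21.
Current inversions — for each element, count later smaller elements:
25: 1
10: 0
28: 0
35: 1
33: 0
36: 0
48: 0
Current total: 1 + 0 + 0 + 1 + 0 + 0 + 0 = 2
Shortfall: 21 − 2 = 19

19 inversions short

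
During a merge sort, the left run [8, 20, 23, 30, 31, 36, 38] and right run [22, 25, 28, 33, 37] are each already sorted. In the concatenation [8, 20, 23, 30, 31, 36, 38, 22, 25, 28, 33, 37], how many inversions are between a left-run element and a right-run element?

Take each right-half value and tally the left-half values above it:
r = 22: 23, 30, 31, 36, 38 → 5
r = 25: 30, 31, 36, 38 → 4
r = 28: 30, 31, 36, 38 → 4
r = 33: 36, 38 → 2
r = 37: 38 → 1
Cross-inversions: 5 + 4 + 4 + 2 + 1 = 16

16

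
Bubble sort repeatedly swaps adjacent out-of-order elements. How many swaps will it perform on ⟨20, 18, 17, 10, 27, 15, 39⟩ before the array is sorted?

Minimum adjacent swaps = number of inversions (each swap of adjacent out-of-order elements removes one inversion and no swap can remove more).
Count inversions — for each element, later elements that are smaller:
20: 18, 17, 10, 15 → 4
18: 17, 10, 15 → 3
17: 10, 15 → 2
10: none → 0
27: 15 → 1
15: none → 0
39: none → 0
Total inversions: 4 + 3 + 2 + 0 + 1 + 0 + 0 = 10

Adjacent swaps: 10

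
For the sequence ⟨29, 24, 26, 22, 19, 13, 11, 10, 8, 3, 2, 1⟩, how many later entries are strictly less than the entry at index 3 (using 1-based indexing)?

9

The element at index 3 is 26.
Elements after it: 22, 19, 13, 11, 10, 8, 3, 2, 1
Those smaller than 26: 22, 19, 13, 11, 10, 8, 3, 2, 1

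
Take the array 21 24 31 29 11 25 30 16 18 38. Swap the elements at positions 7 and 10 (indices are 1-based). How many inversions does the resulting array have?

Positions 7 and 10 hold 30 and 38; after swapping, the array is [21, 24, 31, 29, 11, 25, 38, 16, 18, 30].
Sweep left to right; for each value list the smaller values that follow it:
21 → 11, 16, 18 → 3
24 → 11, 16, 18 → 3
31 → 29, 11, 25, 16, 18, 30 → 6
29 → 11, 25, 16, 18 → 4
11 → none → 0
25 → 16, 18 → 2
38 → 16, 18, 30 → 3
16 → none → 0
18 → none → 0
30 → none → 0
Sum: 3 + 3 + 6 + 4 + 0 + 2 + 3 + 0 + 0 + 0 = 21

There are 21 inversions.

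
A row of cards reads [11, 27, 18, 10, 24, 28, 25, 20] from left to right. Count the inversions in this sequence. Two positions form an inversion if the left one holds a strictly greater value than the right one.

11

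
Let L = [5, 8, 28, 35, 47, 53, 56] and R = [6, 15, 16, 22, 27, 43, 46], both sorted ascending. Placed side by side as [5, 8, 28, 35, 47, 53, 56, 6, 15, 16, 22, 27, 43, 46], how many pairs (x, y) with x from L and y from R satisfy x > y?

Take each right-half value and tally the left-half values above it:
r = 6: 8, 28, 35, 47, 53, 56 → 6
r = 15: 28, 35, 47, 53, 56 → 5
r = 16: 28, 35, 47, 53, 56 → 5
r = 22: 28, 35, 47, 53, 56 → 5
r = 27: 28, 35, 47, 53, 56 → 5
r = 43: 47, 53, 56 → 3
r = 46: 47, 53, 56 → 3
Cross-inversions: 6 + 5 + 5 + 5 + 5 + 3 + 3 = 32

There are 32 cross-inversions.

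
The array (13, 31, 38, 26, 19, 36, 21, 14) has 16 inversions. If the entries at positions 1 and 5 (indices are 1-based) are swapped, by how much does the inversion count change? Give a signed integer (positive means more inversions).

Positions 1 and 5 hold 13 and 19; after swapping, the array is [19, 31, 38, 26, 13, 36, 21, 14].
Element-by-element contributions:
19 → 13, 14 → 2
31 → 26, 13, 21, 14 → 4
38 → 26, 13, 36, 21, 14 → 5
26 → 13, 21, 14 → 3
13 → none → 0
36 → 21, 14 → 2
21 → 14 → 1
14 → none → 0
Sum: 2 + 4 + 5 + 3 + 0 + 2 + 1 + 0 = 17
Change: 17 − 16 = +1

+1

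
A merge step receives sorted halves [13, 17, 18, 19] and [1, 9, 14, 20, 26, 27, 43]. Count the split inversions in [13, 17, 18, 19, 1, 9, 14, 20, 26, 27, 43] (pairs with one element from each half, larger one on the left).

11 cross-inversions

Count, for every r in R, how many entries of L exceed r:
r = 1: 13, 17, 18, 19 → 4
r = 9: 13, 17, 18, 19 → 4
r = 14: 17, 18, 19 → 3
r = 20: none → 0
r = 26: none → 0
r = 27: none → 0
r = 43: none → 0
Cross-inversions: 4 + 4 + 3 + 0 + 0 + 0 + 0 = 11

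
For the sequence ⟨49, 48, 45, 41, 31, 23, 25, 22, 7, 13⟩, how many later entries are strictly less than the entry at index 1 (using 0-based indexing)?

8 such elements

The element at index 1 is 48.
Elements after it: 45, 41, 31, 23, 25, 22, 7, 13
Those smaller than 48: 45, 41, 31, 23, 25, 22, 7, 13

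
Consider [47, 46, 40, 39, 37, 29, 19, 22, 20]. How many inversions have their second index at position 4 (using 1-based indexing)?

3

The element at index 4 is 39.
Elements before it: 47, 46, 40
Those larger than 39: 47, 46, 40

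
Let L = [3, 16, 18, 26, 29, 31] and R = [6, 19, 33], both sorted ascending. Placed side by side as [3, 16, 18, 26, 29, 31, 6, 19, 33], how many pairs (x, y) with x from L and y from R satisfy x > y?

8 cross-inversions

For each element r of the right run, count left-run elements greater than r:
r = 6: 16, 18, 26, 29, 31 → 5
r = 19: 26, 29, 31 → 3
r = 33: none → 0
Cross-inversions: 5 + 3 + 0 = 8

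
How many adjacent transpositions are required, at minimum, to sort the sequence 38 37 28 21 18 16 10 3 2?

Minimum adjacent swaps = number of inversions (each swap of adjacent out-of-order elements removes one inversion and no swap can remove more).
Count inversions — for each element, later elements that are smaller:
38: 37, 28, 21, 18, 16, 10, 3, 2 → 8
37: 28, 21, 18, 16, 10, 3, 2 → 7
28: 21, 18, 16, 10, 3, 2 → 6
21: 18, 16, 10, 3, 2 → 5
18: 16, 10, 3, 2 → 4
16: 10, 3, 2 → 3
10: 3, 2 → 2
3: 2 → 1
2: none → 0
Total inversions: 8 + 7 + 6 + 5 + 4 + 3 + 2 + 1 + 0 = 36

Adjacent swaps: 36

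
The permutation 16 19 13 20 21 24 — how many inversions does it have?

2 inversions

Inversion pairs (indices are 0-based):
(0,2): 16 > 13
(1,2): 19 > 13
That's 2 pairs.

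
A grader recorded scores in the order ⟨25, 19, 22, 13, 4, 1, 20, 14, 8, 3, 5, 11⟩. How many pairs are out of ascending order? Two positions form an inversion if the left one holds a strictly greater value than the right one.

47 inversions

Element-by-element contributions:
25: 11
19: 8
22: 9
13: 6
4: 2
1: 0
20: 5
14: 4
8: 2
3: 0
5: 0
11: 0
Sum: 11 + 8 + 9 + 6 + 2 + 0 + 5 + 4 + 2 + 0 + 0 + 0 = 47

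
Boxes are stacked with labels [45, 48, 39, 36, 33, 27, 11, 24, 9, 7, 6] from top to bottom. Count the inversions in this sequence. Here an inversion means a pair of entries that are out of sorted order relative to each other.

53 inversions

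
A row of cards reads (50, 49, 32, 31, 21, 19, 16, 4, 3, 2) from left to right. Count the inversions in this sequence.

45 inversions

Count, for each position, how many later elements it exceeds:
50: 9
49: 8
32: 7
31: 6
21: 5
19: 4
16: 3
4: 2
3: 1
2: 0
Sum: 9 + 8 + 7 + 6 + 5 + 4 + 3 + 2 + 1 + 0 = 45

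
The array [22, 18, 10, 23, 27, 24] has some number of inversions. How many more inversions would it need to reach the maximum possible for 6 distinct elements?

Maximum inversions for 6 distinct elements is C(6, 2) = 6·5/2 = 15.
Current inversions — for each element, count later smaller elements:
22: 2
18: 1
10: 0
23: 0
27: 1
24: 0
Current total: 2 + 1 + 0 + 0 + 1 + 0 = 4
Shortfall: 15 − 4 = 11

11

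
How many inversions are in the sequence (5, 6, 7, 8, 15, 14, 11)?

3 inversions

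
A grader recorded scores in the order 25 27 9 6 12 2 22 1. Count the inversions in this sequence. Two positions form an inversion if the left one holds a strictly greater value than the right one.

21

Sweep left to right; for each value list the smaller values that follow it:
25 → 9, 6, 12, 2, 22, 1 → 6
27 → 9, 6, 12, 2, 22, 1 → 6
9 → 6, 2, 1 → 3
6 → 2, 1 → 2
12 → 2, 1 → 2
2 → 1 → 1
22 → 1 → 1
1 → none → 0
Sum: 6 + 6 + 3 + 2 + 2 + 1 + 1 + 0 = 21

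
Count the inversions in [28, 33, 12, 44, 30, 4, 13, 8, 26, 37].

24 inversions

Count, for each position, how many later elements it exceeds:
28: 5
33: 6
12: 2
44: 6
30: 4
4: 0
13: 1
8: 0
26: 0
37: 0
Sum: 5 + 6 + 2 + 6 + 4 + 0 + 1 + 0 + 0 + 0 = 24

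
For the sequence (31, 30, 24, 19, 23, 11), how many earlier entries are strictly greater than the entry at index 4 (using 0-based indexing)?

3 such elements

The element at index 4 is 23.
Elements before it: 31, 30, 24, 19
Those larger than 23: 31, 30, 24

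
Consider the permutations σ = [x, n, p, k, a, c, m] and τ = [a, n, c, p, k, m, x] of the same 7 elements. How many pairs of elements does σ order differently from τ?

11 discordant pairs

Assign each item its position (1..7) in the first ordering, then rewrite the second ordering as that position sequence:
positions: x→1, n→2, p→3, k→4, a→5, c→6, m→7
second ordering as positions: [5, 2, 6, 3, 4, 7, 1]
Discordant pairs = inversions in this position sequence.
5: 2, 3, 4, 1 → 4
2: 1 → 1
6: 3, 4, 1 → 3
3: 1 → 1
4: 1 → 1
7: 1 → 1
1: 0
Total: 4 + 1 + 3 + 1 + 1 + 1 + 0 = 11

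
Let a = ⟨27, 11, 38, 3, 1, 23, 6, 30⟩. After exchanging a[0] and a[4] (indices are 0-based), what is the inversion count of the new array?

Positions 0 and 4 hold 27 and 1; after swapping, the array is [1, 11, 38, 3, 27, 23, 6, 30].
Count, for each position, how many later elements it exceeds:
1 → none → 0
11 → 3, 6 → 2
38 → 3, 27, 23, 6, 30 → 5
3 → none → 0
27 → 23, 6 → 2
23 → 6 → 1
6 → none → 0
30 → none → 0
Sum: 0 + 2 + 5 + 0 + 2 + 1 + 0 + 0 = 10

Inversions: 10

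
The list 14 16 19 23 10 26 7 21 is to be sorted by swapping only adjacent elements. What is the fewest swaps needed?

12

The minimum number of adjacent swaps to sort an array equals its inversion count, since every such swap removes exactly one inversion.
Count inversions — for each element, later elements that are smaller:
14: 10, 7 → 2
16: 10, 7 → 2
19: 10, 7 → 2
23: 10, 7, 21 → 3
10: 7 → 1
26: 7, 21 → 2
7: none → 0
21: none → 0
Total inversions: 2 + 2 + 2 + 3 + 1 + 2 + 0 + 0 = 12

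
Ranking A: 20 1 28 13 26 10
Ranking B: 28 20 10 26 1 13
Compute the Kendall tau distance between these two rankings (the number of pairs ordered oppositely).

7

Assign each item its position (1..6) in the first ordering, then rewrite the second ordering as that position sequence:
positions: 20→1, 1→2, 28→3, 13→4, 26→5, 10→6
second ordering as positions: [3, 1, 6, 5, 2, 4]
Discordant pairs = inversions in this position sequence.
3: 1, 2 → 2
1: 0
6: 5, 2, 4 → 3
5: 2, 4 → 2
2: 0
4: 0
Total: 2 + 0 + 3 + 2 + 0 + 0 = 7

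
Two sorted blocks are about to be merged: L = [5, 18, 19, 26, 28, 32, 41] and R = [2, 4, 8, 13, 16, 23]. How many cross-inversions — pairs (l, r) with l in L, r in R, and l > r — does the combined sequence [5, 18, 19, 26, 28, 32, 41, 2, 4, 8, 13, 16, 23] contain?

For each element r of the right run, count left-run elements greater than r:
r = 2: 5, 18, 19, 26, 28, 32, 41 → 7
r = 4: 5, 18, 19, 26, 28, 32, 41 → 7
r = 8: 18, 19, 26, 28, 32, 41 → 6
r = 13: 18, 19, 26, 28, 32, 41 → 6
r = 16: 18, 19, 26, 28, 32, 41 → 6
r = 23: 26, 28, 32, 41 → 4
Cross-inversions: 7 + 7 + 6 + 6 + 6 + 4 = 36

36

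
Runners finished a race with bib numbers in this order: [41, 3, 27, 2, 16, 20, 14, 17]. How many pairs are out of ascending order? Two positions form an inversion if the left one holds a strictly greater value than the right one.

Sweep left to right; for each value list the smaller values that follow it:
41: 7
3: 1
27: 5
2: 0
16: 1
20: 2
14: 0
17: 0
Sum: 7 + 1 + 5 + 0 + 1 + 2 + 0 + 0 = 16

16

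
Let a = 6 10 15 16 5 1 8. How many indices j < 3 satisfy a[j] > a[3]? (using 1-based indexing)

0

The element at index 3 is 15.
Elements before it: 6, 10
None of them are larger than 15.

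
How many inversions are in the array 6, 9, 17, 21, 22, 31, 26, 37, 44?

1 inversion

Element-by-element contributions:
6 → none → 0
9 → none → 0
17 → none → 0
21 → none → 0
22 → none → 0
31 → 26 → 1
26 → none → 0
37 → none → 0
44 → none → 0
Sum: 0 + 0 + 0 + 0 + 0 + 1 + 0 + 0 + 0 = 1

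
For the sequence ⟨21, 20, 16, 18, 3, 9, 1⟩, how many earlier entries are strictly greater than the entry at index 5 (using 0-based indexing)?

4

The element at index 5 is 9.
Elements before it: 21, 20, 16, 18, 3
Those larger than 9: 21, 20, 16, 18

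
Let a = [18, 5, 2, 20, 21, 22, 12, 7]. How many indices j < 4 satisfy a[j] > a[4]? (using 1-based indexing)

0 such elements

The element at index 4 is 20.
Elements before it: 18, 5, 2
None of them are larger than 20.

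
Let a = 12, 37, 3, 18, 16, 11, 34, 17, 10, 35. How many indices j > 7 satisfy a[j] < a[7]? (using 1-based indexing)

2

The element at index 7 is 34.
Elements after it: 17, 10, 35
Those smaller than 34: 17, 10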